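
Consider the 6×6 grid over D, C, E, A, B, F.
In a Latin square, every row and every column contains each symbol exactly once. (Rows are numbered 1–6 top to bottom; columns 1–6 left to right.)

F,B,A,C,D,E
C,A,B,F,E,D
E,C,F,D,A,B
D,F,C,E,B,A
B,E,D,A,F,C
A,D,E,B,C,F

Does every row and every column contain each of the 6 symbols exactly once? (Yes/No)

Each row is a permutation of the 6 symbols, and so is each column.

Yes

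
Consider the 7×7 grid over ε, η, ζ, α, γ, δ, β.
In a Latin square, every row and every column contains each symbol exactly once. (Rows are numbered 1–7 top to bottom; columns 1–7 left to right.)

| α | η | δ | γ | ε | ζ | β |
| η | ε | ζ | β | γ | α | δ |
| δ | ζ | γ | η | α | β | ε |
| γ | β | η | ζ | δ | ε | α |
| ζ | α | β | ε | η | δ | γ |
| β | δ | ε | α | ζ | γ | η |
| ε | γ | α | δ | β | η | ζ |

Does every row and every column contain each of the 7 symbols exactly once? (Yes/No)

Yes

Each row is a permutation of the 7 symbols, and so is each column.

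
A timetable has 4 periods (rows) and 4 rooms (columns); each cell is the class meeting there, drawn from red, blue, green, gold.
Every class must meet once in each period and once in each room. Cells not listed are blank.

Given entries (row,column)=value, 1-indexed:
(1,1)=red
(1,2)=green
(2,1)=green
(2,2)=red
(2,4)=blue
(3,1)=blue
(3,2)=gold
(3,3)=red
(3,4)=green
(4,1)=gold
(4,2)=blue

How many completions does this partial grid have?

1

Period 1, room 3: eliminating its period and room leaves {blue, gold}.
Period 1, room 4: eliminating its period and room leaves {gold}.
Period 2, room 3: eliminating its period and room leaves {gold}.
Period 4, room 3: eliminating its period and room leaves {green}.
Period 4, room 4: eliminating its period and room leaves {red}.
Only one assignment across all blanks avoids any period or room repeat, giving 1 completion.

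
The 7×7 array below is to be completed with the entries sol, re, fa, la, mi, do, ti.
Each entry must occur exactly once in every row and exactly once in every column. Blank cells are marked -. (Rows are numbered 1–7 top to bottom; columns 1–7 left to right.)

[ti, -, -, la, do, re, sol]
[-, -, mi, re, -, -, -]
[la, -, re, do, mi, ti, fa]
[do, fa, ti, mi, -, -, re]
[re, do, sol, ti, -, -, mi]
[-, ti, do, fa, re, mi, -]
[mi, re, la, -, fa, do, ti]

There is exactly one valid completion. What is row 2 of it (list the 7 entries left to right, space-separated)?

fa la mi re ti sol do

Row 1, column 2: row 1 has {sol, re, la, do, ti} and column 2 has {re, fa, do, ti}, leaving only mi.
Row 1, column 3: row 1 has {sol, re, la, mi, do, ti} and column 3 has {sol, re, la, mi, do, ti}, leaving only fa.
Row 3, column 2: row 3 has {re, fa, la, mi, do, ti} and column 2 has {re, fa, mi, do, ti}, leaving only sol.
Row 2, column 2: row 2 has {re, mi} and column 2 has {sol, re, fa, mi, do, ti}, leaving only la.
Row 2, column 7: row 2 has {re, la, mi} and column 7 has {sol, re, fa, mi, ti}, leaving only do.
Row 5, column 5: row 5 has {sol, re, mi, do, ti} and column 5 has {re, fa, mi, do}, leaving only la.
Row 4, column 5: row 4 has {re, fa, mi, do, ti} and column 5 has {re, fa, la, mi, do}, leaving only sol.
Row 2, column 5: row 2 has {re, la, mi, do} and column 5 has {sol, re, fa, la, mi, do}, leaving only ti.
Row 4, column 6: row 4 has {sol, re, fa, mi, do, ti} and column 6 has {re, mi, do, ti}, leaving only la.
Row 5, column 6: row 5 has {sol, re, la, mi, do, ti} and column 6 has {re, la, mi, do, ti}, leaving only fa.
Row 2, column 6: row 2 has {re, la, mi, do, ti} and column 6 has {re, fa, la, mi, do, ti}, leaving only sol.
Row 2, column 1: row 2 has {sol, re, la, mi, do, ti} and column 1 has {re, la, mi, do, ti}, leaving only fa.
So row 2 reads: fa la mi re ti sol do.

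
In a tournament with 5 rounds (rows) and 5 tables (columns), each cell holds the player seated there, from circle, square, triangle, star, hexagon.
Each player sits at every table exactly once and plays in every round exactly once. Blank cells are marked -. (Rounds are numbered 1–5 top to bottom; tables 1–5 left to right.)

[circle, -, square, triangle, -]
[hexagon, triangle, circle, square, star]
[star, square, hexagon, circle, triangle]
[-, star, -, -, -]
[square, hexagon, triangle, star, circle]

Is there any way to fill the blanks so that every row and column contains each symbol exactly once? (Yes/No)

Round 1, table 2: round 1 together with table 2 already contain {circle, square, triangle, star, hexagon} — every symbol — so nothing can go there. The grid has no valid completion.

No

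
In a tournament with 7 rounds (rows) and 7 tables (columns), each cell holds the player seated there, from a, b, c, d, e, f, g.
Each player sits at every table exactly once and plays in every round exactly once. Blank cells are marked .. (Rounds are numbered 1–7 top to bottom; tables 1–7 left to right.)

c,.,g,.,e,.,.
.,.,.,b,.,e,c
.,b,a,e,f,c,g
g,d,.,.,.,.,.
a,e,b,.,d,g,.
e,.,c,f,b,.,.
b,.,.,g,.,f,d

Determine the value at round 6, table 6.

Round 3, table 1: round 3 has {a, b, c, e, f, g} and table 1 has {a, b, c, e, g}, leaving only d.
Round 2, table 1: round 2 has {b, c, e} and table 1 has {a, b, c, d, e, g}, leaving only f.
Round 2, table 3: round 2 has {b, c, e, f} and table 3 has {a, b, c, g}, leaving only d.
Round 5, table 4: round 5 has {a, b, d, e, g} and table 4 has {b, e, f, g}, leaving only c.
Round 4, table 4: round 4 has {d, g} and table 4 has {b, c, e, f, g}, leaving only a.
Round 1, table 4: round 1 has {c, e, g} and table 4 has {a, b, c, e, f, g}, leaving only d.
Round 4, table 5: round 4 has {a, d, g} and table 5 has {b, d, e, f}, leaving only c.
Round 4, table 6: round 4 has {a, c, d, g} and table 6 has {c, e, f, g}, leaving only b.
Round 1, table 6: round 1 has {c, d, e, g} and table 6 has {b, c, e, f, g}, leaving only a.
Round 6 already has {b, c, e, f} and table 6 already has {a, b, c, e, f, g}, so round 6, table 6 must be d.

d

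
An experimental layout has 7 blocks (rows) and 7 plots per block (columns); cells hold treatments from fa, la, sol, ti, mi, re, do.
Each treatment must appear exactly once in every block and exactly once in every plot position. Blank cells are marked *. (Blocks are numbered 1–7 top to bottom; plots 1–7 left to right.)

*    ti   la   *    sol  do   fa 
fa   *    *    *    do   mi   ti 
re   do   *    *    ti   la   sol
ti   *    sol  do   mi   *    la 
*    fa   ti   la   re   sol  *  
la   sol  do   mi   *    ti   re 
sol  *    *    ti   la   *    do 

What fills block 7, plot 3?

fa

Block 1, plot 1: block 1 has {fa, la, sol, ti, do} and plot 1 has {fa, la, sol, ti, re}, leaving only mi.
Block 1, plot 4: block 1 has {fa, la, sol, ti, mi, do} and plot 4 has {la, ti, mi, do}, leaving only re.
Block 2, plot 3: block 2 has {fa, ti, mi, do} and plot 3 has {la, sol, ti, do}, leaving only re.
Block 2, plot 2: block 2 has {fa, ti, mi, re, do} and plot 2 has {fa, sol, ti, do}, leaving only la.
Block 2, plot 4: block 2 has {fa, la, ti, mi, re, do} and plot 4 has {la, ti, mi, re, do}, leaving only sol.
Block 3, plot 4: block 3 has {la, sol, ti, re, do} and plot 4 has {la, sol, ti, mi, re, do}, leaving only fa.
Block 3, plot 3: block 3 has {fa, la, sol, ti, re, do} and plot 3 has {la, sol, ti, re, do}, leaving only mi.
Block 7 already has {la, sol, ti, do} and plot 3 already has {la, sol, ti, mi, re, do}, so block 7, plot 3 must be fa.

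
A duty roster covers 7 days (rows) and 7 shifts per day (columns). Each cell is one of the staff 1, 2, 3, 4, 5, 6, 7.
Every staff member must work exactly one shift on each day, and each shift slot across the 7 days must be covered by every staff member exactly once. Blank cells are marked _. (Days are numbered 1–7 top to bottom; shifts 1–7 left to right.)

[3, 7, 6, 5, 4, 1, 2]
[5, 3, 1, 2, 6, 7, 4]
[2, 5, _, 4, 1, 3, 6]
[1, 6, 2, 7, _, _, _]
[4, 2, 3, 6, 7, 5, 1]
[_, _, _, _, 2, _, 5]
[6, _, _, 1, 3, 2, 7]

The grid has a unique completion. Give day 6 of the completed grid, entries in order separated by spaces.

Day 6, shift 1: day 6 has {2, 5} and shift 1 has {1, 2, 3, 4, 5, 6}, leaving only 7.
Day 6, shift 3: day 6 has {2, 5, 7} and shift 3 has {1, 2, 3, 6}, leaving only 4.
Day 6, shift 2: day 6 has {2, 4, 5, 7} and shift 2 has {2, 3, 5, 6, 7}, leaving only 1.
Day 6, shift 4: day 6 has {1, 2, 4, 5, 7} and shift 4 has {1, 2, 4, 5, 6, 7}, leaving only 3.
Day 6, shift 6: day 6 has {1, 2, 3, 4, 5, 7} and shift 6 has {1, 2, 3, 5, 7}, leaving only 6.
So day 6 reads: 7 1 4 3 2 6 5.

7 1 4 3 2 6 5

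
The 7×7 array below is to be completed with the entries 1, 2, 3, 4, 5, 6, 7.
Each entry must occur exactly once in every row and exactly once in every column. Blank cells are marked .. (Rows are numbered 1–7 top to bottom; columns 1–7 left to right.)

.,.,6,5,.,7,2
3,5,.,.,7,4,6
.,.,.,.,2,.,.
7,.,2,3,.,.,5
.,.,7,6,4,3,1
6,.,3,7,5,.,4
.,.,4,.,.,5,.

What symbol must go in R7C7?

Row 2, column 3: row 2 has {3, 4, 5, 6, 7} and column 3 has {2, 3, 4, 6, 7}, leaving only 1.
Row 2, column 4: row 2 has {1, 3, 4, 5, 6, 7} and column 4 has {3, 5, 6, 7}, leaving only 2.
Row 3, column 3: row 3 has {2} and column 3 has {1, 2, 3, 4, 6, 7}, leaving only 5.
Row 5, column 2: row 5 has {1, 3, 4, 6, 7} and column 2 has {5}, leaving only 2.
Row 5, column 1: row 5 has {1, 2, 3, 4, 6, 7} and column 1 has {3, 6, 7}, leaving only 5.
Row 6, column 2: row 6 has {3, 4, 5, 6, 7} and column 2 has {2, 5}, leaving only 1.
Row 6, column 6: row 6 has {1, 3, 4, 5, 6, 7} and column 6 has {3, 4, 5, 7}, leaving only 2.
Row 7, column 4: row 7 has {4, 5} and column 4 has {2, 3, 5, 6, 7}, leaving only 1.
Row 3, column 4: row 3 has {2, 5} and column 4 has {1, 2, 3, 5, 6, 7}, leaving only 4.
Row 3, column 1: row 3 has {2, 4, 5} and column 1 has {3, 5, 6, 7}, leaving only 1.
Row 1, column 1: row 1 has {2, 5, 6, 7} and column 1 has {1, 3, 5, 6, 7}, leaving only 4.
Row 1, column 2: row 1 has {2, 4, 5, 6, 7} and column 2 has {1, 2, 5}, leaving only 3.
Row 1, column 5: row 1 has {2, 3, 4, 5, 6, 7} and column 5 has {2, 4, 5, 7}, leaving only 1.
Row 3, column 6: row 3 has {1, 2, 4, 5} and column 6 has {2, 3, 4, 5, 7}, leaving only 6.
Row 3, column 2: row 3 has {1, 2, 4, 5, 6} and column 2 has {1, 2, 3, 5}, leaving only 7.
Row 3, column 7: row 3 has {1, 2, 4, 5, 6, 7} and column 7 has {1, 2, 4, 5, 6}, leaving only 3.
Row 7 already has {1, 4, 5} and column 7 already has {1, 2, 3, 4, 5, 6}, so row 7, column 7 must be 7.

7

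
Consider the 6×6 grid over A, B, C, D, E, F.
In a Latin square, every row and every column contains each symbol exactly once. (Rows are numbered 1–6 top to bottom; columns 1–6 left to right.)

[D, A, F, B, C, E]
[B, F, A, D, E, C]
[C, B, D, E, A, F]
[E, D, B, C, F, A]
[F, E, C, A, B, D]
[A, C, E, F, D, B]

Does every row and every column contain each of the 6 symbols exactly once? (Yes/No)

Yes

Each row is a permutation of the 6 symbols, and so is each column.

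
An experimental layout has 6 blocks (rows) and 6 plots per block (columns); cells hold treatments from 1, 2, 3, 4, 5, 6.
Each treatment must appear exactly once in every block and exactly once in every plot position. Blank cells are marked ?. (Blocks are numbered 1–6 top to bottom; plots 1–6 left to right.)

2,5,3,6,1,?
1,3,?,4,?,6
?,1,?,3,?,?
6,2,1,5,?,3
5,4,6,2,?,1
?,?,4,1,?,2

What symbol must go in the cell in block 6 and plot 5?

5

Block 1, plot 6: block 1 has {1, 2, 3, 5, 6} and plot 6 has {1, 2, 3, 6}, leaving only 4.
Block 3, plot 1: block 3 has {1, 3} and plot 1 has {1, 2, 5, 6}, leaving only 4.
Block 3, plot 6: block 3 has {1, 3, 4} and plot 6 has {1, 2, 3, 4, 6}, leaving only 5.
Block 3, plot 3: block 3 has {1, 3, 4, 5} and plot 3 has {1, 3, 4, 6}, leaving only 2.
Block 2, plot 3: block 2 has {1, 3, 4, 6} and plot 3 has {1, 2, 3, 4, 6}, leaving only 5.
Block 2, plot 5: block 2 has {1, 3, 4, 5, 6} and plot 5 has {1}, leaving only 2.
Block 3, plot 5: block 3 has {1, 2, 3, 4, 5} and plot 5 has {1, 2}, leaving only 6.
Block 4, plot 5: block 4 has {1, 2, 3, 5, 6} and plot 5 has {1, 2, 6}, leaving only 4.
Block 5, plot 5: block 5 has {1, 2, 4, 5, 6} and plot 5 has {1, 2, 4, 6}, leaving only 3.
Block 6 already has {1, 2, 4} and plot 5 already has {1, 2, 3, 4, 6}, so block 6, plot 5 must be 5.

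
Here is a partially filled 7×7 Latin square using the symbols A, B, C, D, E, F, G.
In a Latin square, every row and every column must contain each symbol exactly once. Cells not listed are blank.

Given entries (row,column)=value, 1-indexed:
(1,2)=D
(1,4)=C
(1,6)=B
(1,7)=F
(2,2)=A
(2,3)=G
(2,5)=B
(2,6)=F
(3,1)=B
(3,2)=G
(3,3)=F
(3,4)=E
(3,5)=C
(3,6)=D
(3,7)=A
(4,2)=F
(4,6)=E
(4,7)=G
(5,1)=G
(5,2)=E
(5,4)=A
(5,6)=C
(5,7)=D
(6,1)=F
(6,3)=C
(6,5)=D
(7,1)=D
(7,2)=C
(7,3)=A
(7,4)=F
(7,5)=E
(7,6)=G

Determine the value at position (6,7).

E

Row 1, column 3: row 1 has {B, C, D, F} and column 3 has {A, C, F, G}, leaving only E.
Row 1, column 1: row 1 has {B, C, D, E, F} and column 1 has {B, D, F, G}, leaving only A.
Row 1, column 5: row 1 has {A, B, C, D, E, F} and column 5 has {B, C, D, E}, leaving only G.
Row 2, column 4: row 2 has {A, B, F, G} and column 4 has {A, C, E, F}, leaving only D.
Row 4, column 1: row 4 has {E, F, G} and column 1 has {A, B, D, F, G}, leaving only C.
Row 2, column 1: row 2 has {A, B, D, F, G} and column 1 has {A, B, C, D, F, G}, leaving only E.
Row 2, column 7: row 2 has {A, B, D, E, F, G} and column 7 has {A, D, F, G}, leaving only C.
Row 4, column 4: row 4 has {C, E, F, G} and column 4 has {A, C, D, E, F}, leaving only B.
Row 4, column 3: row 4 has {B, C, E, F, G} and column 3 has {A, C, E, F, G}, leaving only D.
Row 4, column 5: row 4 has {B, C, D, E, F, G} and column 5 has {B, C, D, E, G}, leaving only A.
Row 5, column 3: row 5 has {A, C, D, E, G} and column 3 has {A, C, D, E, F, G}, leaving only B.
Row 5, column 5: row 5 has {A, B, C, D, E, G} and column 5 has {A, B, C, D, E, G}, leaving only F.
Row 6, column 2: row 6 has {C, D, F} and column 2 has {A, C, D, E, F, G}, leaving only B.
Row 6 already has {B, C, D, F} and column 7 already has {A, C, D, F, G}, so row 6, column 7 must be E.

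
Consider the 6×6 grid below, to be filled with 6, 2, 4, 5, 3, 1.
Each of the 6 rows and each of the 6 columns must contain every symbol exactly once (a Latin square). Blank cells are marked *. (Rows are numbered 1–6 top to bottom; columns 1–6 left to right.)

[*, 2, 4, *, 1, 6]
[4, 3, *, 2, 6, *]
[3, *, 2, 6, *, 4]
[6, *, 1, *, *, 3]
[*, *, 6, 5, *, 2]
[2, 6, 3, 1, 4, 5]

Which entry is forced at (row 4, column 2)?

Row 1, column 1: row 1 has {6, 2, 4, 1} and column 1 has {6, 2, 4, 3}, leaving only 5.
Row 1, column 4: row 1 has {6, 2, 4, 5, 1} and column 4 has {6, 2, 5, 1}, leaving only 3.
Row 2, column 3: row 2 has {6, 2, 4, 3} and column 3 has {6, 2, 4, 3, 1}, leaving only 5.
Row 2, column 6: row 2 has {6, 2, 4, 5, 3} and column 6 has {6, 2, 4, 5, 3}, leaving only 1.
Row 3, column 5: row 3 has {6, 2, 4, 3} and column 5 has {6, 4, 1}, leaving only 5.
Row 3, column 2: row 3 has {6, 2, 4, 5, 3} and column 2 has {6, 2, 3}, leaving only 1.
Row 4, column 4: row 4 has {6, 3, 1} and column 4 has {6, 2, 5, 3, 1}, leaving only 4.
Row 4 already has {6, 4, 3, 1} and column 2 already has {6, 2, 3, 1}, so row 4, column 2 must be 5.

5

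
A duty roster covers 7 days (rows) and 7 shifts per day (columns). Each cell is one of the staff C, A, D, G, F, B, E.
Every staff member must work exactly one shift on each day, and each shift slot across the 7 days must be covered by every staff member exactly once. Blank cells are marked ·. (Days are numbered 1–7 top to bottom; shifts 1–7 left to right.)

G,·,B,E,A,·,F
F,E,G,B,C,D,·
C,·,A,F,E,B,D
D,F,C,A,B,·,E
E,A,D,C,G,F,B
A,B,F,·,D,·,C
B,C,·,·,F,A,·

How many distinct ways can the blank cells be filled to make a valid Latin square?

1

Day 1, shift 2: eliminating its day and shift leaves {D}.
Day 1, shift 6: eliminating its day and shift leaves {C}.
Day 2, shift 7: eliminating its day and shift leaves {A}.
Day 3, shift 2: eliminating its day and shift leaves {G}.
Day 4, shift 6: eliminating its day and shift leaves {G}.
Day 6, shift 4: eliminating its day and shift leaves {G}.
Day 6, shift 6: eliminating its day and shift leaves {G, E}.
Day 7, shift 3: eliminating its day and shift leaves {E}.
Day 7, shift 4: eliminating its day and shift leaves {D, G}.
Day 7, shift 7: eliminating its day and shift leaves {G}.
Only one assignment across all blanks avoids any day or shift repeat, giving 1 completion.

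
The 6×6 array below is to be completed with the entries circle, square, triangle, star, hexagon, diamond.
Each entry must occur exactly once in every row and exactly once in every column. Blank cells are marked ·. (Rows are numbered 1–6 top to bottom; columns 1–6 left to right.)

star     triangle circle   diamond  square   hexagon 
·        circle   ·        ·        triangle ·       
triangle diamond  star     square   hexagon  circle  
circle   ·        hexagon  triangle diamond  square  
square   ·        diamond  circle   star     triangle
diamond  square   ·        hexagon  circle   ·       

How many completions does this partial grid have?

Row 2, column 1: eliminating its row and column leaves {hexagon}.
Row 2, column 3: eliminating its row and column leaves {square}.
Row 2, column 4: eliminating its row and column leaves {star}.
Row 2, column 6: eliminating its row and column leaves {star, diamond}.
Row 4, column 2: eliminating its row and column leaves {star}.
Row 5, column 2: eliminating its row and column leaves {hexagon}.
Row 6, column 3: eliminating its row and column leaves {triangle}.
Row 6, column 6: eliminating its row and column leaves {star}.
Only one assignment across all blanks avoids any row or column repeat, giving 1 completion.

1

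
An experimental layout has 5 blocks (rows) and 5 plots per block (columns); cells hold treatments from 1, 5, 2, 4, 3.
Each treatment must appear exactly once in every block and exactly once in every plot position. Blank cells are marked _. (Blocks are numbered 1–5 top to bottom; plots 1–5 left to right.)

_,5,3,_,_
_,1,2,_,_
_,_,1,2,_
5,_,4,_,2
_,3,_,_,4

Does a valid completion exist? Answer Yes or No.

Block 4, plot 2: block 4 together with plot 2 already contain {1, 5, 2, 4, 3} — every symbol — so nothing can go there. The grid has no valid completion.

No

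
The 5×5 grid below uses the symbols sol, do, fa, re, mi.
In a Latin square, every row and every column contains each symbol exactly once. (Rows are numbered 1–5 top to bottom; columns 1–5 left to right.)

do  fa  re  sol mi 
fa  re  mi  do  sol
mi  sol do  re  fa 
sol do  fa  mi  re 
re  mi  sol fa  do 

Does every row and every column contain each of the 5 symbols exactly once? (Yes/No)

Yes

Each row is a permutation of the 5 symbols, and so is each column.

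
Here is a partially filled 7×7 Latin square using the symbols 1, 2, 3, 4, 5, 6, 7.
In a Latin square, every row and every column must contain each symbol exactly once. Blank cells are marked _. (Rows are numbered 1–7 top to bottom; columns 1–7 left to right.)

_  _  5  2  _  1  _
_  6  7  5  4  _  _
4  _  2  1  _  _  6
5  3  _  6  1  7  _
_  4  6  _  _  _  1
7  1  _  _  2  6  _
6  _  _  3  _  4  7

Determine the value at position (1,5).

6

Row 1, column 1: row 1 has {1, 2, 5} and column 1 has {4, 5, 6, 7}, leaving only 3.
Row 1, column 2: row 1 has {1, 2, 3, 5} and column 2 has {1, 3, 4, 6}, leaving only 7.
Row 1 already has {1, 2, 3, 5, 7} and column 5 already has {1, 2, 4}, so row 1, column 5 must be 6.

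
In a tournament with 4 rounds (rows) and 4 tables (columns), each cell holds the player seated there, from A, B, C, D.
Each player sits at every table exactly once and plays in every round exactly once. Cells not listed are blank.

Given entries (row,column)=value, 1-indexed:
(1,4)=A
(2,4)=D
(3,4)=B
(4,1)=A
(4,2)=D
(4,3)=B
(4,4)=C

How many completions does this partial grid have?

4

Round 1, table 1: eliminating its round and table leaves {B, C, D}.
Round 1, table 2: eliminating its round and table leaves {B, C}.
Round 1, table 3: eliminating its round and table leaves {C, D}.
Round 2, table 1: eliminating its round and table leaves {B, C}.
Round 2, table 2: eliminating its round and table leaves {A, B, C}.
Round 2, table 3: eliminating its round and table leaves {A, C}.
Round 3, table 1: eliminating its round and table leaves {C, D}.
Round 3, table 2: eliminating its round and table leaves {A, C}.
Round 3, table 3: eliminating its round and table leaves {A, C, D}.
Enumerating the assignments across these blanks that avoid any round or table repeat gives 4 completions.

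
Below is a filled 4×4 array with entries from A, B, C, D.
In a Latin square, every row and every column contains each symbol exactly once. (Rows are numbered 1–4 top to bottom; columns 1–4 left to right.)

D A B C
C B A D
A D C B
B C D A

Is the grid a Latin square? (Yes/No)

Each row is a permutation of the 4 symbols, and so is each column.

Yes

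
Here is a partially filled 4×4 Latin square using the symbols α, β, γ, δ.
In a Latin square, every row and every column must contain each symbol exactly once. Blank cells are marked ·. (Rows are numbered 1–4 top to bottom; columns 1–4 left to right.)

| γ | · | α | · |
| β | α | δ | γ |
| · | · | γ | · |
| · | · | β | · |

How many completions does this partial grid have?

3

Row 1, column 2: eliminating its row and column leaves {β, δ}.
Row 1, column 4: eliminating its row and column leaves {β, δ}.
Row 3, column 1: eliminating its row and column leaves {α, δ}.
Row 3, column 2: eliminating its row and column leaves {β, δ}.
Row 3, column 4: eliminating its row and column leaves {α, β, δ}.
Row 4, column 1: eliminating its row and column leaves {α, δ}.
Row 4, column 2: eliminating its row and column leaves {γ, δ}.
Row 4, column 4: eliminating its row and column leaves {α, δ}.
Enumerating the assignments across these blanks that avoid any row or column repeat gives 3 completions.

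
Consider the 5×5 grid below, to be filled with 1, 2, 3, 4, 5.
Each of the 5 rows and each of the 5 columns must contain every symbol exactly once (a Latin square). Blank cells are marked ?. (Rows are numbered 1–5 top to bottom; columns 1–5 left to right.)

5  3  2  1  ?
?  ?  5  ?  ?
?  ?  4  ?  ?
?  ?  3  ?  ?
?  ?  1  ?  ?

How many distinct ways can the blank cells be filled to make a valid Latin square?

56

Row 1, column 5: eliminating its row and column leaves {4}.
Row 2, column 1: eliminating its row and column leaves {1, 2, 3, 4}.
Row 2, column 2: eliminating its row and column leaves {1, 2, 4}.
Row 2, column 4: eliminating its row and column leaves {2, 3, 4}.
Row 2, column 5: eliminating its row and column leaves {1, 2, 3, 4}.
Row 3, column 1: eliminating its row and column leaves {1, 2, 3}.
Row 3, column 2: eliminating its row and column leaves {1, 2, 5}.
Row 3, column 4: eliminating its row and column leaves {2, 3, 5}.
Row 3, column 5: eliminating its row and column leaves {1, 2, 3, 5}.
Row 4, column 1: eliminating its row and column leaves {1, 2, 4}.
Row 4, column 2: eliminating its row and column leaves {1, 2, 4, 5}.
Row 4, column 4: eliminating its row and column leaves {2, 4, 5}.
Row 4, column 5: eliminating its row and column leaves {1, 2, 4, 5}.
Row 5, column 1: eliminating its row and column leaves {2, 3, 4}.
Row 5, column 2: eliminating its row and column leaves {2, 4, 5}.
Row 5, column 4: eliminating its row and column leaves {2, 3, 4, 5}.
Row 5, column 5: eliminating its row and column leaves {2, 3, 4, 5}.
Enumerating the assignments across these blanks that avoid any row or column repeat gives 56 completions.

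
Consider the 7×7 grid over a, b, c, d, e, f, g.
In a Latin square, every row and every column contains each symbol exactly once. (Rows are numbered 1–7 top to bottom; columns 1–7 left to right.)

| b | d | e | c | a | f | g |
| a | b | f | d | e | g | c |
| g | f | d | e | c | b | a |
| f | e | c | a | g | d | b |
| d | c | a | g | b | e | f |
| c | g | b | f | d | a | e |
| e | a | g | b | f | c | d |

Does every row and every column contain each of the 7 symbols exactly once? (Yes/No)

Yes

Each row is a permutation of the 7 symbols, and so is each column.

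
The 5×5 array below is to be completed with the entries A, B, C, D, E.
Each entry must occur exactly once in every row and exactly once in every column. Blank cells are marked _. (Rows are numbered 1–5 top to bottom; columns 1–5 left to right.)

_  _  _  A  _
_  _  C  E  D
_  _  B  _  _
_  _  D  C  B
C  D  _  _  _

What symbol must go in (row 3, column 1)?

E

Row 1, column 3: row 1 has {A} and column 3 has {B, C, D}, leaving only E.
Row 1, column 5: row 1 has {A, E} and column 5 has {B, D}, leaving only C.
Row 1, column 2: row 1 has {A, C, E} and column 2 has {D}, leaving only B.
Row 1, column 1: row 1 has {A, B, C, E} and column 1 has {C}, leaving only D.
Row 2, column 2: row 2 has {C, D, E} and column 2 has {B, D}, leaving only A.
Row 2, column 1: row 2 has {A, C, D, E} and column 1 has {C, D}, leaving only B.
Row 3, column 4: row 3 has {B} and column 4 has {A, C, E}, leaving only D.
Row 4, column 2: row 4 has {B, C, D} and column 2 has {A, B, D}, leaving only E.
Row 3, column 2: row 3 has {B, D} and column 2 has {A, B, D, E}, leaving only C.
Row 4, column 1: row 4 has {B, C, D, E} and column 1 has {B, C, D}, leaving only A.
Row 3 already has {B, C, D} and column 1 already has {A, B, C, D}, so row 3, column 1 must be E.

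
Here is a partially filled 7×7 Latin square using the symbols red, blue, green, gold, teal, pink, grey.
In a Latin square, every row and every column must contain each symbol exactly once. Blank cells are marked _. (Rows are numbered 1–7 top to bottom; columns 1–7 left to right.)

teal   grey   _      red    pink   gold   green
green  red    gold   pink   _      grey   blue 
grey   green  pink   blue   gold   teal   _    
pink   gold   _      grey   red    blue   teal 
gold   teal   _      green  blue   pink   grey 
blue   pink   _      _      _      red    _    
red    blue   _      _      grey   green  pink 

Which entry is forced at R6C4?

teal

Row 1, column 3: row 1 has {red, green, gold, teal, pink, grey} and column 3 has {gold, pink}, leaving only blue.
Row 2, column 5: row 2 has {red, blue, green, gold, pink, grey} and column 5 has {red, blue, gold, pink, grey}, leaving only teal.
Row 3, column 7: row 3 has {blue, green, gold, teal, pink, grey} and column 7 has {blue, green, teal, pink, grey}, leaving only red.
Row 4, column 3: row 4 has {red, blue, gold, teal, pink, grey} and column 3 has {blue, gold, pink}, leaving only green.
Row 5, column 3: row 5 has {blue, green, gold, teal, pink, grey} and column 3 has {blue, green, gold, pink}, leaving only red.
Row 6, column 5: row 6 has {red, blue, pink} and column 5 has {red, blue, gold, teal, pink, grey}, leaving only green.
Row 6, column 7: row 6 has {red, blue, green, pink} and column 7 has {red, blue, green, teal, pink, grey}, leaving only gold.
Row 6 already has {red, blue, green, gold, pink} and column 4 already has {red, blue, green, pink, grey}, so row 6, column 4 must be teal.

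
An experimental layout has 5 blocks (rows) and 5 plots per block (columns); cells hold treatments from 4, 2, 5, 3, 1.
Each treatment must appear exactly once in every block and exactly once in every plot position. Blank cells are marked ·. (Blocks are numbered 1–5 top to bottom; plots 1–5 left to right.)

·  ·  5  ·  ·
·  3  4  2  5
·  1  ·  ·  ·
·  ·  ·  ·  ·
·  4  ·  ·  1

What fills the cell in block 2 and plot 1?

1

Block 2 already has {4, 2, 5, 3} and plot 1 already has {}, so block 2, plot 1 must be 1.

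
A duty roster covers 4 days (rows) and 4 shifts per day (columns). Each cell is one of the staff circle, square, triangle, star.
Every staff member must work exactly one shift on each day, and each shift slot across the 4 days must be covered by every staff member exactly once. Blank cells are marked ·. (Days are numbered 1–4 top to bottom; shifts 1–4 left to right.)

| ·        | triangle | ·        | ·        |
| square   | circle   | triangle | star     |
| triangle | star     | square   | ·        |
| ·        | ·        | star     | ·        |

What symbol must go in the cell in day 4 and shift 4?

triangle

Day 1, shift 3: day 1 has {triangle} and shift 3 has {square, triangle, star}, leaving only circle.
Day 1, shift 1: day 1 has {circle, triangle} and shift 1 has {square, triangle}, leaving only star.
Day 1, shift 4: day 1 has {circle, triangle, star} and shift 4 has {star}, leaving only square.
Day 3, shift 4: day 3 has {square, triangle, star} and shift 4 has {square, star}, leaving only circle.
Day 4 already has {star} and shift 4 already has {circle, square, star}, so day 4, shift 4 must be triangle.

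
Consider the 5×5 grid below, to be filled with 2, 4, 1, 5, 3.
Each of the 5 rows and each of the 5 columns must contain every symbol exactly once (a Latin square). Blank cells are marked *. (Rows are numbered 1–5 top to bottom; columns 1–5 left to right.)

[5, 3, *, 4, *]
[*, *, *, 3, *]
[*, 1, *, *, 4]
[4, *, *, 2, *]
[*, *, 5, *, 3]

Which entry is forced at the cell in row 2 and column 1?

Row 3, column 4: row 3 has {4, 1} and column 4 has {2, 4, 3}, leaving only 5.
Row 4, column 2: row 4 has {2, 4} and column 2 has {1, 3}, leaving only 5.
Row 4, column 5: row 4 has {2, 4, 5} and column 5 has {4, 3}, leaving only 1.
Row 1, column 5: row 1 has {4, 5, 3} and column 5 has {4, 1, 3}, leaving only 2.
Row 1, column 3: row 1 has {2, 4, 5, 3} and column 3 has {5}, leaving only 1.
Row 2, column 5: row 2 has {3} and column 5 has {2, 4, 1, 3}, leaving only 5.
Row 4, column 3: row 4 has {2, 4, 1, 5} and column 3 has {1, 5}, leaving only 3.
Row 3, column 3: row 3 has {4, 1, 5} and column 3 has {1, 5, 3}, leaving only 2.
Row 2, column 3: row 2 has {5, 3} and column 3 has {2, 1, 5, 3}, leaving only 4.
Row 2, column 2: row 2 has {4, 5, 3} and column 2 has {1, 5, 3}, leaving only 2.
Row 2 already has {2, 4, 5, 3} and column 1 already has {4, 5}, so row 2, column 1 must be 1.

1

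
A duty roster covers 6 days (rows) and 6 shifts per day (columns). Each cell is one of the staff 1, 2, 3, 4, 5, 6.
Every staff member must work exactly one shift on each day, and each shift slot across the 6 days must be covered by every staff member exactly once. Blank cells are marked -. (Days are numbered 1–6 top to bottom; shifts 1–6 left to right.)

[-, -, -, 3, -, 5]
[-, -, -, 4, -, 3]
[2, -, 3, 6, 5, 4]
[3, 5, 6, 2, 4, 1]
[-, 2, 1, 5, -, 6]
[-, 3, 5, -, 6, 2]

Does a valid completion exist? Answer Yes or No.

Day 2, shift 3: day 2 has {3, 4} and shift 3 has {1, 3, 5, 6}, so it must be 2.
Day 1, shift 3: day 1 has {3, 5} and shift 3 has {1, 2, 3, 5, 6}, so it must be 4.
Day 2, shift 5: day 2 has {2, 3, 4} and shift 5 has {4, 5, 6}, so it must be 1.
Day 1, shift 5: day 1 has {3, 4, 5} and shift 5 has {1, 4, 5, 6}, so it must be 2.
Day 2, shift 2: day 2 has {1, 2, 3, 4} and shift 2 has {2, 3, 5}, so it must be 6.
Day 1, shift 2: day 1 has {2, 3, 4, 5} and shift 2 has {2, 3, 5, 6}, so it must be 1.
Now day 3, shift 2: day 3 together with shift 2 already contain {1, 2, 3, 4, 5, 6} — every symbol — so nothing can go there. The grid has no valid completion.

No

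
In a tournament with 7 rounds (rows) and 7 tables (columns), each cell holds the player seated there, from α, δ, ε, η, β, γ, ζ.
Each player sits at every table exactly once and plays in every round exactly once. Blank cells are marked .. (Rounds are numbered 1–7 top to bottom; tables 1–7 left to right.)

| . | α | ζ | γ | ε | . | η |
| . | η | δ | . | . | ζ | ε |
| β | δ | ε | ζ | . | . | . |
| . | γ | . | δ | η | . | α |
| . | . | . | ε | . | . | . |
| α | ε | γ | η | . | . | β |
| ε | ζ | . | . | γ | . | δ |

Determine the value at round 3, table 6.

Round 1, table 1: round 1 has {α, ε, η, γ, ζ} and table 1 has {α, ε, β}, leaving only δ.
Round 1, table 6: round 1 has {α, δ, ε, η, γ, ζ} and table 6 has {ζ}, leaving only β.
Round 2, table 1: round 2 has {δ, ε, η, ζ} and table 1 has {α, δ, ε, β}, leaving only γ.
Round 3, table 5: round 3 has {δ, ε, β, ζ} and table 5 has {ε, η, γ}, leaving only α.
Round 2, table 5: round 2 has {δ, ε, η, γ, ζ} and table 5 has {α, ε, η, γ}, leaving only β.
Round 2, table 4: round 2 has {δ, ε, η, β, γ, ζ} and table 4 has {δ, ε, η, γ, ζ}, leaving only α.
Round 3, table 7: round 3 has {α, δ, ε, β, ζ} and table 7 has {α, δ, ε, η, β}, leaving only γ.
Round 3 already has {α, δ, ε, β, γ, ζ} and table 6 already has {β, ζ}, so round 3, table 6 must be η.

η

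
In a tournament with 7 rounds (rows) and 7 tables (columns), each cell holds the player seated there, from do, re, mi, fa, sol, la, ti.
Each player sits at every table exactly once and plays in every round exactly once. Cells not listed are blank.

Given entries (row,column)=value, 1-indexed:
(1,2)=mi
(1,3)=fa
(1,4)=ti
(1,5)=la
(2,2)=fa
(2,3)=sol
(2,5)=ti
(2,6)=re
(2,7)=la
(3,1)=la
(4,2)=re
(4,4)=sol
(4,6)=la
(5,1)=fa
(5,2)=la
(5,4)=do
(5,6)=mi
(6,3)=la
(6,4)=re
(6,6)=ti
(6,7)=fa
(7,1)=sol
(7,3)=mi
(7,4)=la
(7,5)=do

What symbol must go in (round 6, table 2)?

Round 2, table 4: round 2 has {re, fa, sol, la, ti} and table 4 has {do, re, sol, la, ti}, leaving only mi.
Round 2, table 1: round 2 has {re, mi, fa, sol, la, ti} and table 1 has {fa, sol, la}, leaving only do.
Round 1, table 1: round 1 has {mi, fa, la, ti} and table 1 has {do, fa, sol, la}, leaving only re.
Round 3, table 4: round 3 has {la} and table 4 has {do, re, mi, sol, la, ti}, leaving only fa.
Round 6, table 1: round 6 has {re, fa, la, ti} and table 1 has {do, re, fa, sol, la}, leaving only mi.
Round 4, table 1: round 4 has {re, sol, la} and table 1 has {do, re, mi, fa, sol, la}, leaving only ti.
Round 4, table 3: round 4 has {re, sol, la, ti} and table 3 has {mi, fa, sol, la}, leaving only do.
Round 4, table 7: round 4 has {do, re, sol, la, ti} and table 7 has {fa, la}, leaving only mi.
Round 4, table 5: round 4 has {do, re, mi, sol, la, ti} and table 5 has {do, la, ti}, leaving only fa.
Round 6, table 5: round 6 has {re, mi, fa, la, ti} and table 5 has {do, fa, la, ti}, leaving only sol.
Round 6 already has {re, mi, fa, sol, la, ti} and table 2 already has {re, mi, fa, la}, so round 6, table 2 must be do.

do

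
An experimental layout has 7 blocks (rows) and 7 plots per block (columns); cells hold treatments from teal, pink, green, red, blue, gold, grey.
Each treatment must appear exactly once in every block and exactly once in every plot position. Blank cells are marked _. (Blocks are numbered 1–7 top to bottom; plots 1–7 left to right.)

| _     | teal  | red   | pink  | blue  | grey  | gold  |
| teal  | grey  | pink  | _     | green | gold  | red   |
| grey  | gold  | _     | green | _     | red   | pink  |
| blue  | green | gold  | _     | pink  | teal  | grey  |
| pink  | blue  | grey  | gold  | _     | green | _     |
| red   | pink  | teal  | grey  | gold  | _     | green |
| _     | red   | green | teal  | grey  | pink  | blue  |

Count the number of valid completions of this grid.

Block 1, plot 1: eliminating its block and plot leaves {green}.
Block 2, plot 4: eliminating its block and plot leaves {blue}.
Block 3, plot 3: eliminating its block and plot leaves {blue}.
Block 3, plot 5: eliminating its block and plot leaves {teal}.
Block 4, plot 4: eliminating its block and plot leaves {red}.
Block 5, plot 5: eliminating its block and plot leaves {teal, red}.
Block 5, plot 7: eliminating its block and plot leaves {teal}.
Block 6, plot 6: eliminating its block and plot leaves {blue}.
Block 7, plot 1: eliminating its block and plot leaves {gold}.
Only one assignment across all blanks avoids any block or plot repeat, giving 1 completion.

1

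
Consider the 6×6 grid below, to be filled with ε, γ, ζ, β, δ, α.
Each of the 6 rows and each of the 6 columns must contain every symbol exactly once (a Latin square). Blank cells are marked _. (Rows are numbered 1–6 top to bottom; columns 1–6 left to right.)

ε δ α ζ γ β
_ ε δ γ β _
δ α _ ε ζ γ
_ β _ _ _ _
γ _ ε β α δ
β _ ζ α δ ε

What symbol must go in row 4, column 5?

Row 4 already has {β} and column 5 already has {γ, ζ, β, δ, α}, so row 4, column 5 must be ε.

ε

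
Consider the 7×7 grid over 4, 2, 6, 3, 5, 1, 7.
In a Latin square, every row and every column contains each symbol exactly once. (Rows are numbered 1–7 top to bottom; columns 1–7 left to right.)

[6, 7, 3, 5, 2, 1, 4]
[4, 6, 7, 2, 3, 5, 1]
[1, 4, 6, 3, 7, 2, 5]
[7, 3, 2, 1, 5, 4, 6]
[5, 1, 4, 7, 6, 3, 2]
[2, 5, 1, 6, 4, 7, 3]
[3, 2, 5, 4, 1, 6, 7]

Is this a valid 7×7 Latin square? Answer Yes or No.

Yes

Each row is a permutation of the 7 symbols, and so is each column.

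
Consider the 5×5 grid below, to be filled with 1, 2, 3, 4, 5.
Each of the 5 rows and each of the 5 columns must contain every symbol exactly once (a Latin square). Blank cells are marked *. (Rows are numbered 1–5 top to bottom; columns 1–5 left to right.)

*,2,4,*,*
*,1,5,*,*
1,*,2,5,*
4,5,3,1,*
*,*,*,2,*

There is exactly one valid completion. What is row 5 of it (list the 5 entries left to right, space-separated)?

Row 5, column 3: row 5 has {2} and column 3 has {2, 3, 4, 5}, leaving only 1.
Row 1, column 4: row 1 has {2, 4} and column 4 has {1, 2, 5}, leaving only 3.
Row 1, column 1: row 1 has {2, 3, 4} and column 1 has {1, 4}, leaving only 5.
Row 5, column 1: row 5 has {1, 2} and column 1 has {1, 4, 5}, leaving only 3.
Row 5, column 2: row 5 has {1, 2, 3} and column 2 has {1, 2, 5}, leaving only 4.
Row 5, column 5: row 5 has {1, 2, 3, 4} and column 5 has {}, leaving only 5.
So row 5 reads: 3 4 1 2 5.

3 4 1 2 5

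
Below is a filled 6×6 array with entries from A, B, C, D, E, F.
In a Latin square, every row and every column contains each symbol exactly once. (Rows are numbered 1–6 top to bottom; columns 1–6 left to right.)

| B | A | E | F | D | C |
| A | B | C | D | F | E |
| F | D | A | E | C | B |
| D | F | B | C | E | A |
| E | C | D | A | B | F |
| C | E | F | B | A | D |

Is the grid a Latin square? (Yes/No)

Each row is a permutation of the 6 symbols, and so is each column.

Yes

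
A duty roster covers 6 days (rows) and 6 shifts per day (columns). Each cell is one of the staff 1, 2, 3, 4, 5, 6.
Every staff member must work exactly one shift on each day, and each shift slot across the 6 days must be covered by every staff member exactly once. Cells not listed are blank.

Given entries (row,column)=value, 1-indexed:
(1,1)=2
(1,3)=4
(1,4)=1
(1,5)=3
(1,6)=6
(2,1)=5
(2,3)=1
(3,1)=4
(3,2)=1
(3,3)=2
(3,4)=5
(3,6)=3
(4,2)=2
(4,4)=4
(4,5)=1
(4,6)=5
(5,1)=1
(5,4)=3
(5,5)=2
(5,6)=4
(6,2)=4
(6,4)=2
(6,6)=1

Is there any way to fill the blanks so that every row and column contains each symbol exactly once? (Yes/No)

No day or shift among the givens repeats a symbol, and propagating forced cells runs into no contradiction.
One valid completion exists (for instance, 2 5 4 1 3 6 / 5 3 1 6 4 2 / 4 1 2 5 6 3 / 6 2 3 4 1 5 / 1 6 5 3 2 4 / 3 4 6 2 5 1).

Yes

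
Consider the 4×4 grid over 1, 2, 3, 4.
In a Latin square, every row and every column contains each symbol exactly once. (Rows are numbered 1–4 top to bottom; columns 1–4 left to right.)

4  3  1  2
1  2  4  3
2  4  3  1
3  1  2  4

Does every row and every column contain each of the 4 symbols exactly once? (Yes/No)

Each row is a permutation of the 4 symbols, and so is each column.

Yes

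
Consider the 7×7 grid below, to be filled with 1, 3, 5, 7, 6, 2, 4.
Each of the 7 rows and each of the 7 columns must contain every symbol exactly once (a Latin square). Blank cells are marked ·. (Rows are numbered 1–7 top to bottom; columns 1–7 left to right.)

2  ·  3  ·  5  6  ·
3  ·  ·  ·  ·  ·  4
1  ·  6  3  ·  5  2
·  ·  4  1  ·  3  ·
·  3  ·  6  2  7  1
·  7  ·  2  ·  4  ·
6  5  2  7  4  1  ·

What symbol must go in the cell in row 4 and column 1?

Row 1, column 4: row 1 has {3, 5, 6, 2} and column 4 has {1, 3, 7, 6, 2}, leaving only 4.
Row 1, column 2: row 1 has {3, 5, 6, 2, 4} and column 2 has {3, 5, 7}, leaving only 1.
Row 1, column 7: row 1 has {1, 3, 5, 6, 2, 4} and column 7 has {1, 2, 4}, leaving only 7.
Row 2, column 4: row 2 has {3, 4} and column 4 has {1, 3, 7, 6, 2, 4}, leaving only 5.
Row 2, column 6: row 2 has {3, 5, 4} and column 6 has {1, 3, 5, 7, 6, 4}, leaving only 2.
Row 2, column 2: row 2 has {3, 5, 2, 4} and column 2 has {1, 3, 5, 7}, leaving only 6.
Row 3, column 2: row 3 has {1, 3, 5, 6, 2} and column 2 has {1, 3, 5, 7, 6}, leaving only 4.
Row 3, column 5: row 3 has {1, 3, 5, 6, 2, 4} and column 5 has {5, 2, 4}, leaving only 7.
Row 2, column 5: row 2 has {3, 5, 6, 2, 4} and column 5 has {5, 7, 2, 4}, leaving only 1.
Row 2, column 3: row 2 has {1, 3, 5, 6, 2, 4} and column 3 has {3, 6, 2, 4}, leaving only 7.
Row 4, column 2: row 4 has {1, 3, 4} and column 2 has {1, 3, 5, 7, 6, 4}, leaving only 2.
Row 4, column 5: row 4 has {1, 3, 2, 4} and column 5 has {1, 5, 7, 2, 4}, leaving only 6.
Row 4, column 7: row 4 has {1, 3, 6, 2, 4} and column 7 has {1, 7, 2, 4}, leaving only 5.
Row 4 already has {1, 3, 5, 6, 2, 4} and column 1 already has {1, 3, 6, 2}, so row 4, column 1 must be 7.

7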